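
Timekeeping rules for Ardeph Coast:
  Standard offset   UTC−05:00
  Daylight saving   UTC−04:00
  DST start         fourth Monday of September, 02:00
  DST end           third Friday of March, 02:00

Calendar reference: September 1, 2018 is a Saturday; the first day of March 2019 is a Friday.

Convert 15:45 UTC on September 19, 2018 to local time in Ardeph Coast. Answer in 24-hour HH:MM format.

10:45

1 September 2018 is a Saturday, so the first Monday is September 3 and the fourth is September 24.
1 March 2019 is a Friday, so the first Friday is March 1 and the third is March 15.
At the standard offset (UTC−05:00), 15:45 UTC − 5h = 10:45 Ardeph Coast standard time.
Daylight saving runs 24 September 2018 – 15 March 2019; the standard-time date in Ardeph Coast, September 19, 2018, is outside that window, so Ardeph Coast is on standard time at UTC−05:00.
15:45 UTC − 5h = 10:45 local.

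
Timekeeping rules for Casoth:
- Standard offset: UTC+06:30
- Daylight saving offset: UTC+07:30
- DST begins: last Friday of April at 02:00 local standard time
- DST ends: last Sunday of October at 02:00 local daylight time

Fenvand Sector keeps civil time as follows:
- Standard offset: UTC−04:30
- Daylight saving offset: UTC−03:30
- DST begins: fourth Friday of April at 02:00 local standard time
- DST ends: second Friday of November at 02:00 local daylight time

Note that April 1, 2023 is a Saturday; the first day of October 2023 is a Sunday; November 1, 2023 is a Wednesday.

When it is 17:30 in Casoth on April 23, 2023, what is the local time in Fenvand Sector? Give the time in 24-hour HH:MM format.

06:30

1 April 2023 is a Saturday, so Fridays fall on 7, 14, 21, 28; the last is April 28.
1 October 2023 is a Sunday, so Sundays fall on 1, 8, 15, 22, 29; the last is October 29.
April 23, 2023 does not fall between 28 April and 29 October, so daylight saving is not in effect and Casoth is at UTC+06:30.
17:30 Casoth − 6h30m = 11:00 UTC.
1 April 2023 is a Saturday, so the first Friday is April 7 and the fourth is April 28.
1 November 2023 is a Wednesday, so the first Friday is November 3 and the second is November 10.
At the standard offset (UTC−04:30), 11:00 UTC − 4h30m = 06:30 Fenvand Sector standard time.
The standard-time date in Fenvand Sector, April 23, 2023, does not fall between 28 April and 10 November, so daylight saving is not in effect and Fenvand Sector is at UTC−04:30.
11:00 UTC − 4h30m = 06:30 Fenvand Sector.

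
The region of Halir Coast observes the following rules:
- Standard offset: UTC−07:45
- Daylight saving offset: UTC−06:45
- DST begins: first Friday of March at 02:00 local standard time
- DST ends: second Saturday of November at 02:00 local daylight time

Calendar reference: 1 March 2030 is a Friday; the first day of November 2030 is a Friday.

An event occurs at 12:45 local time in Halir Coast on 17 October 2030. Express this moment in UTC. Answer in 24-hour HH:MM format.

1 March 2030 is a Friday, so the first Friday is March 1.
1 November 2030 is a Friday, so the first Saturday is November 2 and the second is November 9.
17 October 2030 falls between 1 March and 9 November, so daylight saving is in effect and Halir Coast is at UTC−06:45.
12:45 local + 6h45m = 19:30 UTC.

19:30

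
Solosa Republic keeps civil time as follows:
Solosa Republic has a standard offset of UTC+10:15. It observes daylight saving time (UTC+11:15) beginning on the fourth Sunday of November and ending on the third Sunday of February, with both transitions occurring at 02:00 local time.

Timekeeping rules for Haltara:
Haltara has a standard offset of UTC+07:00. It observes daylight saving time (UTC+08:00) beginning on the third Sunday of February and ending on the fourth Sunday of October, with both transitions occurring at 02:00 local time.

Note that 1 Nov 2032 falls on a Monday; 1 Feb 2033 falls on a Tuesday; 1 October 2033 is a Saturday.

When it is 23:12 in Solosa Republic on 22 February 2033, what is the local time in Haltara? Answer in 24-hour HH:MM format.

20:57

1 November 2032 is a Monday, so the first Sunday is November 7 and the fourth is November 28.
1 February 2033 is a Tuesday, so the first Sunday is February 6 and the third is February 20.
22 February 2033 is outside the daylight-saving period (28 November 2032 – 20 February 2033), so Solosa Republic is on standard time, UTC+10:15.
23:12 Solosa Republic − 10h15m = 12:57 UTC.
1 February 2033 is a Tuesday, so the first Sunday is February 6 and the third is February 20.
1 October 2033 is a Saturday, so the first Sunday is October 2 and the fourth is October 23.
At the standard offset (UTC+07:00), 12:57 UTC + 7h = 19:57 Haltara standard time.
The standard-time date in Haltara, 22 February 2033, falls between 20 February and 23 October, so daylight saving is in effect and Haltara is at UTC+08:00.
12:57 UTC + 8h = 20:57 Haltara.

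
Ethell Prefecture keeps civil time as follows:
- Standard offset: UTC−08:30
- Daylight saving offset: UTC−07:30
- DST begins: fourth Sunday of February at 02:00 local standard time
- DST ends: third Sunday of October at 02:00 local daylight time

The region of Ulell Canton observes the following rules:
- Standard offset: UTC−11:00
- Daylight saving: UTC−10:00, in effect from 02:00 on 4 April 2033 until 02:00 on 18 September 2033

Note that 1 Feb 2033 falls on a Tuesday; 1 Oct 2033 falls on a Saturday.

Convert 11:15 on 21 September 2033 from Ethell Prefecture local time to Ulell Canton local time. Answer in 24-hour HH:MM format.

1 February 2033 is a Tuesday, so the first Sunday is February 6 and the fourth is February 27.
1 October 2033 is a Saturday, so the first Sunday is October 2 and the third is October 16.
21 September 2033 falls between 27 February and 16 October, so daylight saving is in effect and Ethell Prefecture is at UTC−07:30.
11:15 Ethell Prefecture + 7h30m = 18:45 UTC.
At the standard offset (UTC−11:00), 18:45 UTC − 11h = 07:45 Ulell Canton standard time.
Daylight saving runs 4 April – 18 September; the standard-time date in Ulell Canton, 21 September 2033, is outside that window, so Ulell Canton is on standard time at UTC−11:00.
18:45 UTC − 11h = 07:45 Ulell Canton.

07:45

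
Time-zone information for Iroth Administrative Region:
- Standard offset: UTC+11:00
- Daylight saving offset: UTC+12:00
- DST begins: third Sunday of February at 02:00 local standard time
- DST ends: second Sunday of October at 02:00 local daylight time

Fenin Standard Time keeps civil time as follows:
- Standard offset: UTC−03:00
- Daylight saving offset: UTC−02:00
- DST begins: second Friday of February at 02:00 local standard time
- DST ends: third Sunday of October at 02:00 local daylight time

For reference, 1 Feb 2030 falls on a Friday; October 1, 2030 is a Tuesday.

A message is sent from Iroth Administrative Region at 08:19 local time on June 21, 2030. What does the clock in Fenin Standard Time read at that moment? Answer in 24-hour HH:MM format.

1 February 2030 is a Friday, so the first Sunday is February 3 and the third is February 17.
1 October 2030 is a Tuesday, so the first Sunday is October 6 and the second is October 13.
Daylight saving runs 17 February – 13 October; June 21, 2030 is inside that window, so Iroth Administrative Region is at UTC+12:00.
08:19 Iroth Administrative Region − 12h = 20:19 UTC (rolling into the previous day, 20 June 2030).
1 February 2030 is a Friday, so the first Friday is February 1 and the second is February 8.
1 October 2030 is a Tuesday, so the first Sunday is October 6 and the third is October 20.
At the standard offset (UTC−03:00), 20:19 UTC − 3h = 17:19 Fenin Standard Time standard time.
The standard-time date in Fenin Standard Time, June 20, 2030, falls between 8 February and 20 October, so daylight saving is in effect and Fenin Standard Time is at UTC−02:00.
20:19 UTC − 2h = 18:19 Fenin Standard Time.

18:19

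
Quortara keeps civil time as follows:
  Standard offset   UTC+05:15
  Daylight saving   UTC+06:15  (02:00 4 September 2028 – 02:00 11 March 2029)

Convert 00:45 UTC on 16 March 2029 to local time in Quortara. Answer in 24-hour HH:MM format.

06:00

At the standard offset (UTC+05:15), 00:45 UTC + 5h15m = 06:00 Quortara standard time.
The standard-time date in Quortara, 16 March 2029, is outside the daylight-saving period (4 September 2028 – 11 March 2029), so Quortara is on standard time, UTC+05:15.
00:45 UTC + 5h15m = 06:00 local.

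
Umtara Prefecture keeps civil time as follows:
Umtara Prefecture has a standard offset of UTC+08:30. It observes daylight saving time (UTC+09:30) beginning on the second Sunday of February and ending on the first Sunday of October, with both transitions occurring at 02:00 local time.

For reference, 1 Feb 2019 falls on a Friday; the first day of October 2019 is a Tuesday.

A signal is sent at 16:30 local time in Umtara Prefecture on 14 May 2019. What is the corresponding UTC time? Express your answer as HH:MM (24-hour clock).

1 February 2019 is a Friday, so the first Sunday is February 3 and the second is February 10.
1 October 2019 is a Tuesday, so the first Sunday is October 6.
Daylight saving runs 10 February – 6 October; 14 May 2019 is inside that window, so Umtara Prefecture is at UTC+09:30.
16:30 local − 9h30m = 07:00 UTC.

07:00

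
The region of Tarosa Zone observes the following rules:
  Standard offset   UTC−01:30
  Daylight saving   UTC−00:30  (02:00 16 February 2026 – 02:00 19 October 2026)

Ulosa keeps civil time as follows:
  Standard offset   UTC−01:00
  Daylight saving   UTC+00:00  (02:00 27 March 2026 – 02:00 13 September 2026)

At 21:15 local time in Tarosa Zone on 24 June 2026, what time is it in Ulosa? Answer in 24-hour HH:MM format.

21:45

24 June 2026 falls between 16 February and 19 October, so daylight saving is in effect and Tarosa Zone is at UTC−00:30.
21:15 Tarosa Zone + 0h30m = 21:45 UTC.
At the standard offset (UTC−01:00), 21:45 UTC − 1h = 20:45 Ulosa standard time.
The standard-time date in Ulosa, 24 June 2026, lies within the daylight-saving period (27 March – 13 September), so Ulosa is on daylight time, UTC+00:00.
21:45 UTC + 0h = 21:45 Ulosa.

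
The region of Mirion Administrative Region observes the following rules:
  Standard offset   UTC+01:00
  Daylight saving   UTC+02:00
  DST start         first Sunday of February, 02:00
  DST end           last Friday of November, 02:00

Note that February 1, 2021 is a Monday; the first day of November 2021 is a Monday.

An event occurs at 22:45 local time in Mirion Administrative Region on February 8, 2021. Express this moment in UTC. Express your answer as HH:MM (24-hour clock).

1 February 2021 is a Monday, so the first Sunday is February 7.
1 November 2021 is a Monday, so Fridays fall on 5, 12, 19, 26; the last is November 26.
February 8, 2021 falls between 7 February and 26 November, so daylight saving is in effect and Mirion Administrative Region is at UTC+02:00.
22:45 local − 2h = 20:45 UTC.

20:45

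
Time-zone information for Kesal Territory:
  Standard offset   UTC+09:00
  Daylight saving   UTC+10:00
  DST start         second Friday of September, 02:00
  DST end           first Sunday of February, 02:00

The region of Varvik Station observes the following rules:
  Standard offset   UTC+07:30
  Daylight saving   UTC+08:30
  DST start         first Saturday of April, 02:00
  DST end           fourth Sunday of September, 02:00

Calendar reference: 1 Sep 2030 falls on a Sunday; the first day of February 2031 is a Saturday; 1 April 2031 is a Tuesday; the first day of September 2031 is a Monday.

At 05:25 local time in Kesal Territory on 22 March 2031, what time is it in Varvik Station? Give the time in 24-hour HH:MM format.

03:55

1 September 2030 is a Sunday, so the first Friday is September 6 and the second is September 13.
1 February 2031 is a Saturday, so the first Sunday is February 2.
Daylight saving runs 13 September 2030 – 2 February 2031; 22 March 2031 is outside that window, so Kesal Territory is on standard time at UTC+09:00.
05:25 Kesal Territory − 9h = 20:25 UTC (rolling into the previous day, 21 March 2031).
1 April 2031 is a Tuesday, so the first Saturday is April 5.
1 September 2031 is a Monday, so the first Sunday is September 7 and the fourth is September 28.
At the standard offset (UTC+07:30), 20:25 UTC + 7h30m = 03:55 Varvik Station standard time (rolling into the next day, 22 March 2031).
The standard-time date in Varvik Station, 22 March 2031, does not fall between 5 April and 28 September, so daylight saving is not in effect and Varvik Station is at UTC+07:30.
20:25 UTC + 7h30m = 03:55 Varvik Station (rolling into the next day, 22 March 2031).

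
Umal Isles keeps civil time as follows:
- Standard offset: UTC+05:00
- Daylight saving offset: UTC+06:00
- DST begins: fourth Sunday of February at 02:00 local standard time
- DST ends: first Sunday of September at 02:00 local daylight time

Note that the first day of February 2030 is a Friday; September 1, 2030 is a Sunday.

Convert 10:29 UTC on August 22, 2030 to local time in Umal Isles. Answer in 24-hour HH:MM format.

1 February 2030 is a Friday, so the first Sunday is February 3 and the fourth is February 24.
1 September 2030 is a Sunday, so the first Sunday is September 1.
At the standard offset (UTC+05:00), 10:29 UTC + 5h = 15:29 Umal Isles standard time.
The standard-time date in Umal Isles, August 22, 2030, falls between 24 February and 1 September, so daylight saving is in effect and Umal Isles is at UTC+06:00.
10:29 UTC + 6h = 16:29 local.

16:29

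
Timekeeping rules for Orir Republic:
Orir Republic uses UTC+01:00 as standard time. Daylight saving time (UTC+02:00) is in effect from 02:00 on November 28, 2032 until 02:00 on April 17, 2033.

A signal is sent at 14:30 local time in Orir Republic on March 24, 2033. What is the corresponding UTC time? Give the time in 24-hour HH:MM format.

12:30

Daylight saving runs 28 November 2032 – 17 April 2033; March 24, 2033 is inside that window, so Orir Republic is at UTC+02:00.
14:30 local − 2h = 12:30 UTC.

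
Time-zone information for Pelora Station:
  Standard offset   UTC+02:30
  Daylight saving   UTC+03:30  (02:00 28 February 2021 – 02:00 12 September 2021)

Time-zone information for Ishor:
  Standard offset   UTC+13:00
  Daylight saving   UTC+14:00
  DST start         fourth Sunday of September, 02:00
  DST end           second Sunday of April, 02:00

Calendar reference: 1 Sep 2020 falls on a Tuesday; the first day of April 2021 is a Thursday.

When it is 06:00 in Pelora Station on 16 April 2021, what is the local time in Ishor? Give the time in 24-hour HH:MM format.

16 April 2021 lies within the daylight-saving period (28 February – 12 September), so Pelora Station is on daylight time, UTC+03:30.
06:00 Pelora Station − 3h30m = 02:30 UTC.
1 September 2020 is a Tuesday, so the first Sunday is September 6 and the fourth is September 27.
1 April 2021 is a Thursday, so the first Sunday is April 4 and the second is April 11.
At the standard offset (UTC+13:00), 02:30 UTC + 13h = 15:30 Ishor standard time.
Daylight saving runs 27 September 2020 – 11 April 2021; the standard-time date in Ishor, 16 April 2021, is outside that window, so Ishor is on standard time at UTC+13:00.
02:30 UTC + 13h = 15:30 Ishor.

15:30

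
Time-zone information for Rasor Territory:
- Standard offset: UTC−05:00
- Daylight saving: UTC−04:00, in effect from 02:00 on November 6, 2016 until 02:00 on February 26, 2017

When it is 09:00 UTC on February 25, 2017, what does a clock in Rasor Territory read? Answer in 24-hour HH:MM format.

At the standard offset (UTC−05:00), 09:00 UTC − 5h = 04:00 Rasor Territory standard time.
The standard-time date in Rasor Territory, February 25, 2017, falls between 6 November 2016 and 26 February 2017, so daylight saving is in effect and Rasor Territory is at UTC−04:00.
09:00 UTC − 4h = 05:00 local.

05:00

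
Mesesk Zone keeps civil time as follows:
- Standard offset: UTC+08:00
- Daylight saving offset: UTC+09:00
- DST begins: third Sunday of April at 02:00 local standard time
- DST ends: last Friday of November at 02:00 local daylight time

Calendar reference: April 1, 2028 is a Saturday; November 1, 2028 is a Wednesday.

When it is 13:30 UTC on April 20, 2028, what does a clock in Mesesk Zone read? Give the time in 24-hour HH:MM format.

1 April 2028 is a Saturday, so the first Sunday is April 2 and the third is April 16.
1 November 2028 is a Wednesday, so Fridays fall on 3, 10, 17, 24; the last is November 24.
At the standard offset (UTC+08:00), 13:30 UTC + 8h = 21:30 Mesesk Zone standard time.
Daylight saving runs 16 April – 24 November; the standard-time date in Mesesk Zone, April 20, 2028, is inside that window, so Mesesk Zone is at UTC+09:00.
13:30 UTC + 9h = 22:30 local.

22:30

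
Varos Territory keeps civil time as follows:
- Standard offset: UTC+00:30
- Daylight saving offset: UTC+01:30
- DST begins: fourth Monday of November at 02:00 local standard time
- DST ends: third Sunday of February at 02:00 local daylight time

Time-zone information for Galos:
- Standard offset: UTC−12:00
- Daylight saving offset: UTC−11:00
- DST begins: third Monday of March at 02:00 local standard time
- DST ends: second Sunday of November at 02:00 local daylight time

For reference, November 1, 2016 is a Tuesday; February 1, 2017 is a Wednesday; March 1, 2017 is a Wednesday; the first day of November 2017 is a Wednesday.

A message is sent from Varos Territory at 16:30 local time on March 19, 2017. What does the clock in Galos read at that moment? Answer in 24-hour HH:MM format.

04:00

1 November 2016 is a Tuesday, so the first Monday is November 7 and the fourth is November 28.
1 February 2017 is a Wednesday, so the first Sunday is February 5 and the third is February 19.
March 19, 2017 does not fall between 28 November 2016 and 19 February 2017, so daylight saving is not in effect and Varos Territory is at UTC+00:30.
16:30 Varos Territory − 0h30m = 16:00 UTC.
1 March 2017 is a Wednesday, so the first Monday is March 6 and the third is March 20.
1 November 2017 is a Wednesday, so the first Sunday is November 5 and the second is November 12.
At the standard offset (UTC−12:00), 16:00 UTC − 12h = 04:00 Galos standard time.
The standard-time date in Galos, March 19, 2017, is outside the daylight-saving period (20 March – 12 November), so Galos is on standard time, UTC−12:00.
16:00 UTC − 12h = 04:00 Galos.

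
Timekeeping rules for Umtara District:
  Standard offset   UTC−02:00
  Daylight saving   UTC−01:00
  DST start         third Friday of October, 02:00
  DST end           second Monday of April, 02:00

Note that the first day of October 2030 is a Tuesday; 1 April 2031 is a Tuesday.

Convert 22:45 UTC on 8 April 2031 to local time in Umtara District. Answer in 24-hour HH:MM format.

1 October 2030 is a Tuesday, so the first Friday is October 4 and the third is October 18.
1 April 2031 is a Tuesday, so the first Monday is April 7 and the second is April 14.
At the standard offset (UTC−02:00), 22:45 UTC − 2h = 20:45 Umtara District standard time.
The standard-time date in Umtara District, 8 April 2031, falls between 18 October 2030 and 14 April 2031, so daylight saving is in effect and Umtara District is at UTC−01:00.
22:45 UTC − 1h = 21:45 local.

21:45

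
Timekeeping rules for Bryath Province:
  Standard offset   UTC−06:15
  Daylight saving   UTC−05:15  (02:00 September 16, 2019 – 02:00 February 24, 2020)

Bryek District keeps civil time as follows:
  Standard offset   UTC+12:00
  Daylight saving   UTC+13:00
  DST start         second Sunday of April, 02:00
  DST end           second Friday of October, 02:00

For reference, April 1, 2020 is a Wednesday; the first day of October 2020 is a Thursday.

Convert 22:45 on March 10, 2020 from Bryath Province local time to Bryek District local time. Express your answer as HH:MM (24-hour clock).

17:00

March 10, 2020 is outside the daylight-saving period (16 September 2019 – 24 February 2020), so Bryath Province is on standard time, UTC−06:15.
22:45 Bryath Province + 6h15m = 05:00 UTC (rolling into the next day, 11 March 2020).
1 April 2020 is a Wednesday, so the first Sunday is April 5 and the second is April 12.
1 October 2020 is a Thursday, so the first Friday is October 2 and the second is October 9.
At the standard offset (UTC+12:00), 05:00 UTC + 12h = 17:00 Bryek District standard time.
The standard-time date in Bryek District, March 11, 2020, is outside the daylight-saving period (12 April – 9 October), so Bryek District is on standard time, UTC+12:00.
05:00 UTC + 12h = 17:00 Bryek District.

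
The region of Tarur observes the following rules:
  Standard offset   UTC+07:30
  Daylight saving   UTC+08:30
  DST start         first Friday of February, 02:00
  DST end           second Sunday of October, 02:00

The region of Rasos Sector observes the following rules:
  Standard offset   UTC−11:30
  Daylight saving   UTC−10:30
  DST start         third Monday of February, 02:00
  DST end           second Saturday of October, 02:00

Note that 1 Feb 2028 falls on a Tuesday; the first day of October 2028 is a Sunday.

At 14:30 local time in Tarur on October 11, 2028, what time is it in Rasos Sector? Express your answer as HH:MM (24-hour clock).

20:30

1 February 2028 is a Tuesday, so the first Friday is February 4.
1 October 2028 is a Sunday, so the first Sunday is October 1 and the second is October 8.
Daylight saving runs 4 February – 8 October; October 11, 2028 is outside that window, so Tarur is on standard time at UTC+07:30.
14:30 Tarur − 7h30m = 07:00 UTC.
1 February 2028 is a Tuesday, so the first Monday is February 7 and the third is February 21.
1 October 2028 is a Sunday, so the first Saturday is October 7 and the second is October 14.
At the standard offset (UTC−11:30), 07:00 UTC − 11h30m = 19:30 Rasos Sector standard time (rolling into the previous day, 10 October 2028).
The standard-time date in Rasos Sector, October 10, 2028, lies within the daylight-saving period (21 February – 14 October), so Rasos Sector is on daylight time, UTC−10:30.
07:00 UTC − 10h30m = 20:30 Rasos Sector (rolling into the previous day, 10 October 2028).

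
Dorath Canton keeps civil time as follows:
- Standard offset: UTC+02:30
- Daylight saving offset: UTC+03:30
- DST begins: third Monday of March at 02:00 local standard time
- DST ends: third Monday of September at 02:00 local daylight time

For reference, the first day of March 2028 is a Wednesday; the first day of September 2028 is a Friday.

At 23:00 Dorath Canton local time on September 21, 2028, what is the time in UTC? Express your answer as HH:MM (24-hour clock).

1 March 2028 is a Wednesday, so the first Monday is March 6 and the third is March 20.
1 September 2028 is a Friday, so the first Monday is September 4 and the third is September 18.
September 21, 2028 is outside the daylight-saving period (20 March – 18 September), so Dorath Canton is on standard time, UTC+02:30.
23:00 local − 2h30m = 20:30 UTC.

20:30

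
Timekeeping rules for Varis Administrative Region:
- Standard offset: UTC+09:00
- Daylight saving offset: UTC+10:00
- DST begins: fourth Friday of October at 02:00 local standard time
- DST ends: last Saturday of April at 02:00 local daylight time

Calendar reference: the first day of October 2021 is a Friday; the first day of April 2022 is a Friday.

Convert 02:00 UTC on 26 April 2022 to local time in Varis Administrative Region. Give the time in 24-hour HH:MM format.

12:00

1 October 2021 is a Friday, so the first Friday is October 1 and the fourth is October 22.
1 April 2022 is a Friday, so Saturdays fall on 2, 9, 16, 23, 30; the last is April 30.
At the standard offset (UTC+09:00), 02:00 UTC + 9h = 11:00 Varis Administrative Region standard time.
The standard-time date in Varis Administrative Region, 26 April 2022, lies within the daylight-saving period (22 October 2021 – 30 April 2022), so Varis Administrative Region is on daylight time, UTC+10:00.
02:00 UTC + 10h = 12:00 local.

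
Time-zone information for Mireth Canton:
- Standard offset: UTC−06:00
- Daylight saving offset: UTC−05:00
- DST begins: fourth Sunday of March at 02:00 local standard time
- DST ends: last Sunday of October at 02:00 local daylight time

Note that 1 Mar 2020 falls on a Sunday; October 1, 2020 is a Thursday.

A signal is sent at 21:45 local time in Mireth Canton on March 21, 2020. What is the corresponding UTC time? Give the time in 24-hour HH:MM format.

1 March 2020 is a Sunday, so the first Sunday is March 1 and the fourth is March 22.
1 October 2020 is a Thursday, so Sundays fall on 4, 11, 18, 25; the last is October 25.
March 21, 2020 does not fall between 22 March and 25 October, so daylight saving is not in effect and Mireth Canton is at UTC−06:00.
21:45 local + 6h = 03:45 UTC (rolling into the next day, 22 March 2020).

03:45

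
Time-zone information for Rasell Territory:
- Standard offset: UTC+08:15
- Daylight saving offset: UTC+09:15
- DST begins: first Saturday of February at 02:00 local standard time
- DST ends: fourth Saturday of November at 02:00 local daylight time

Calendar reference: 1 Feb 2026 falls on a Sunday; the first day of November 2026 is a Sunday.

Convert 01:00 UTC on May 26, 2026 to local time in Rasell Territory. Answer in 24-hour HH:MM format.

10:15

1 February 2026 is a Sunday, so the first Saturday is February 7.
1 November 2026 is a Sunday, so the first Saturday is November 7 and the fourth is November 28.
At the standard offset (UTC+08:15), 01:00 UTC + 8h15m = 09:15 Rasell Territory standard time.
The standard-time date in Rasell Territory, May 26, 2026, lies within the daylight-saving period (7 February – 28 November), so Rasell Territory is on daylight time, UTC+09:15.
01:00 UTC + 9h15m = 10:15 local.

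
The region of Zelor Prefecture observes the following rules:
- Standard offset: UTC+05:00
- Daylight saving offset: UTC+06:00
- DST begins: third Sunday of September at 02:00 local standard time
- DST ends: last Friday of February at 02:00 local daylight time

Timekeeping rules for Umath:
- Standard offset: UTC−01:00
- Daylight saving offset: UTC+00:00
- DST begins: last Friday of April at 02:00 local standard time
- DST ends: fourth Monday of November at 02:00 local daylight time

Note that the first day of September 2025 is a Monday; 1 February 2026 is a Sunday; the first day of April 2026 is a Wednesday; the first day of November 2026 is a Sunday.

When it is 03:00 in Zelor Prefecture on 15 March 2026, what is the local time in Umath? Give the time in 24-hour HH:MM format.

1 September 2025 is a Monday, so the first Sunday is September 7 and the third is September 21.
1 February 2026 is a Sunday, so Fridays fall on 6, 13, 20, 27; the last is February 27.
15 March 2026 is outside the daylight-saving period (21 September 2025 – 27 February 2026), so Zelor Prefecture is on standard time, UTC+05:00.
03:00 Zelor Prefecture − 5h = 22:00 UTC (rolling into the previous day, 14 March 2026).
1 April 2026 is a Wednesday, so Fridays fall on 3, 10, 17, 24; the last is April 24.
1 November 2026 is a Sunday, so the first Monday is November 2 and the fourth is November 23.
At the standard offset (UTC−01:00), 22:00 UTC − 1h = 21:00 Umath standard time.
The standard-time date in Umath, 14 March 2026, is outside the daylight-saving period (24 April – 23 November), so Umath is on standard time, UTC−01:00.
22:00 UTC − 1h = 21:00 Umath.

21:00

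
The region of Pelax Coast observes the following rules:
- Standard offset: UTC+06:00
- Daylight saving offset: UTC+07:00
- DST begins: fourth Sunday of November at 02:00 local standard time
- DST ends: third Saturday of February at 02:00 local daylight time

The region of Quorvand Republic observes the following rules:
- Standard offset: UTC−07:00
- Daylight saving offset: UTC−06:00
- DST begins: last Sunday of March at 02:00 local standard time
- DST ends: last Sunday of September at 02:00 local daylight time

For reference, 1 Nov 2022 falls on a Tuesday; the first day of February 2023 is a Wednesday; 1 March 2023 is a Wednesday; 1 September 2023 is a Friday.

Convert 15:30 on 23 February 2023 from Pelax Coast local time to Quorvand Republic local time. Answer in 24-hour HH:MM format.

1 November 2022 is a Tuesday, so the first Sunday is November 6 and the fourth is November 27.
1 February 2023 is a Wednesday, so the first Saturday is February 4 and the third is February 18.
23 February 2023 is outside the daylight-saving period (27 November 2022 – 18 February 2023), so Pelax Coast is on standard time, UTC+06:00.
15:30 Pelax Coast − 6h = 09:30 UTC.
1 March 2023 is a Wednesday, so Sundays fall on 5, 12, 19, 26; the last is March 26.
1 September 2023 is a Friday, so Sundays fall on 3, 10, 17, 24; the last is September 24.
At the standard offset (UTC−07:00), 09:30 UTC − 7h = 02:30 Quorvand Republic standard time.
The standard-time date in Quorvand Republic, 23 February 2023, is outside the daylight-saving period (26 March – 24 September), so Quorvand Republic is on standard time, UTC−07:00.
09:30 UTC − 7h = 02:30 Quorvand Republic.

02:30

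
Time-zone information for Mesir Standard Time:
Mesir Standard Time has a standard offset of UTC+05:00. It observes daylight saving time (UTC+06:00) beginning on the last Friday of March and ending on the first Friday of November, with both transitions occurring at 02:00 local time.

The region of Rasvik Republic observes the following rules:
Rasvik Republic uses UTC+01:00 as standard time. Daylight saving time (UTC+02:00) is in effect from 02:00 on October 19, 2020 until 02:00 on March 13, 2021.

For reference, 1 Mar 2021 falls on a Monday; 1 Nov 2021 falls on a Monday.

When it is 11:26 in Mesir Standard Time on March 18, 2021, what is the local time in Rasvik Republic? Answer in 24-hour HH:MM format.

07:26

1 March 2021 is a Monday, so Fridays fall on 5, 12, 19, 26; the last is March 26.
1 November 2021 is a Monday, so the first Friday is November 5.
Daylight saving runs 26 March – 5 November; March 18, 2021 is outside that window, so Mesir Standard Time is on standard time at UTC+05:00.
11:26 Mesir Standard Time − 5h = 06:26 UTC.
At the standard offset (UTC+01:00), 06:26 UTC + 1h = 07:26 Rasvik Republic standard time.
The standard-time date in Rasvik Republic, March 18, 2021, does not fall between 19 October 2020 and 13 March 2021, so daylight saving is not in effect and Rasvik Republic is at UTC+01:00.
06:26 UTC + 1h = 07:26 Rasvik Republic.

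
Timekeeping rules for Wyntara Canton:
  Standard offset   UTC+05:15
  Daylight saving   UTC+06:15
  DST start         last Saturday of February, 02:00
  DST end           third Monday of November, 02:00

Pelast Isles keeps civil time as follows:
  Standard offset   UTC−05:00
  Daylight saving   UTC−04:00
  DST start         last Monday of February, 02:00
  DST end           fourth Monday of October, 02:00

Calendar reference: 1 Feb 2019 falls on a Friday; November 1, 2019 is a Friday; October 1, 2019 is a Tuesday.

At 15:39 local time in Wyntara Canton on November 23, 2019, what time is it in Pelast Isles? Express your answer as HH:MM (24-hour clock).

05:24

1 February 2019 is a Friday, so Saturdays fall on 2, 9, 16, 23; the last is February 23.
1 November 2019 is a Friday, so the first Monday is November 4 and the third is November 18.
Daylight saving runs 23 February – 18 November; November 23, 2019 is outside that window, so Wyntara Canton is on standard time at UTC+05:15.
15:39 Wyntara Canton − 5h15m = 10:24 UTC.
1 February 2019 is a Friday, so Mondays fall on 4, 11, 18, 25; the last is February 25.
1 October 2019 is a Tuesday, so the first Monday is October 7 and the fourth is October 28.
At the standard offset (UTC−05:00), 10:24 UTC − 5h = 05:24 Pelast Isles standard time.
The standard-time date in Pelast Isles, November 23, 2019, is outside the daylight-saving period (25 February – 28 October), so Pelast Isles is on standard time, UTC−05:00.
10:24 UTC − 5h = 05:24 Pelast Isles.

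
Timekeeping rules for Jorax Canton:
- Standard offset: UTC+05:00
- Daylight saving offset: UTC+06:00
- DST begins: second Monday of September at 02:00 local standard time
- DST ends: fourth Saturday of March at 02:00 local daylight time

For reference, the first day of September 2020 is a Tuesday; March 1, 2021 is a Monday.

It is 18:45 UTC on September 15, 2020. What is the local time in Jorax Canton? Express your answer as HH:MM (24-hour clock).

00:45

1 September 2020 is a Tuesday, so the first Monday is September 7 and the second is September 14.
1 March 2021 is a Monday, so the first Saturday is March 6 and the fourth is March 27.
At the standard offset (UTC+05:00), 18:45 UTC + 5h = 23:45 Jorax Canton standard time.
The standard-time date in Jorax Canton, September 15, 2020, lies within the daylight-saving period (14 September 2020 – 27 March 2021), so Jorax Canton is on daylight time, UTC+06:00.
18:45 UTC + 6h = 00:45 local (rolling into the next day, 16 September 2020).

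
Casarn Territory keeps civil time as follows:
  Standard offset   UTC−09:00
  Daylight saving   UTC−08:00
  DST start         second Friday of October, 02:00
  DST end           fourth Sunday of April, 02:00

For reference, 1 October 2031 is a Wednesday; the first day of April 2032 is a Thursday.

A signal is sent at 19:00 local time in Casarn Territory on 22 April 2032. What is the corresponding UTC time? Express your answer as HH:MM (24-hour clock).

03:00

1 October 2031 is a Wednesday, so the first Friday is October 3 and the second is October 10.
1 April 2032 is a Thursday, so the first Sunday is April 4 and the fourth is April 25.
22 April 2032 lies within the daylight-saving period (10 October 2031 – 25 April 2032), so Casarn Territory is on daylight time, UTC−08:00.
19:00 local + 8h = 03:00 UTC (rolling into the next day, 23 April 2032).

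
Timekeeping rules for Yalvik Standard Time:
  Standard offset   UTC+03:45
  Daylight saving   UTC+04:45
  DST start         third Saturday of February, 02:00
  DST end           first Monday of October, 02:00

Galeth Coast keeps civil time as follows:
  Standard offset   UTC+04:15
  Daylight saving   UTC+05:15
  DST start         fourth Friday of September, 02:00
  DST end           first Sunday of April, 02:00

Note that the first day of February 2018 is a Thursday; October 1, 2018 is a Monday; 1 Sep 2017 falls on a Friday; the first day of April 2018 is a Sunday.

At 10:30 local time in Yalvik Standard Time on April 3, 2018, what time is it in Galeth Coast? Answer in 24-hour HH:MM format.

1 February 2018 is a Thursday, so the first Saturday is February 3 and the third is February 17.
1 October 2018 is a Monday, so the first Monday is October 1.
Daylight saving runs 17 February – 1 October; April 3, 2018 is inside that window, so Yalvik Standard Time is at UTC+04:45.
10:30 Yalvik Standard Time − 4h45m = 05:45 UTC.
1 September 2017 is a Friday, so the first Friday is September 1 and the fourth is September 22.
1 April 2018 is a Sunday, so the first Sunday is April 1.
At the standard offset (UTC+04:15), 05:45 UTC + 4h15m = 10:00 Galeth Coast standard time.
The standard-time date in Galeth Coast, April 3, 2018, is outside the daylight-saving period (22 September 2017 – 1 April 2018), so Galeth Coast is on standard time, UTC+04:15.
05:45 UTC + 4h15m = 10:00 Galeth Coast.

10:00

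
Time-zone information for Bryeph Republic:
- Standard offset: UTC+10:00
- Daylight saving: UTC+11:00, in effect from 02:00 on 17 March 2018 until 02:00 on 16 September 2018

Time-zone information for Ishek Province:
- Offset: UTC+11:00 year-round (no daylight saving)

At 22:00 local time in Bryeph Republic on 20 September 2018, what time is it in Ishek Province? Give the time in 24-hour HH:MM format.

23:00

Daylight saving runs 17 March – 16 September; 20 September 2018 is outside that window, so Bryeph Republic is on standard time at UTC+10:00.
22:00 Bryeph Republic − 10h = 12:00 UTC.
Ishek Province stays on UTC+11:00 all year.
12:00 UTC + 11h = 23:00 Ishek Province.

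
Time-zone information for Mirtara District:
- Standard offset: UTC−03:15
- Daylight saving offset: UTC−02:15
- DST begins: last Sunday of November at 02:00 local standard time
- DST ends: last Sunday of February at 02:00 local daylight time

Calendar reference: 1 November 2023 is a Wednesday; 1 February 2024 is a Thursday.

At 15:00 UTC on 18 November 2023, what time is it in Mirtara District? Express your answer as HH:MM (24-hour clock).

1 November 2023 is a Wednesday, so Sundays fall on 5, 12, 19, 26; the last is November 26.
1 February 2024 is a Thursday, so Sundays fall on 4, 11, 18, 25; the last is February 25.
At the standard offset (UTC−03:15), 15:00 UTC − 3h15m = 11:45 Mirtara District standard time.
Daylight saving runs 26 November 2023 – 25 February 2024; the standard-time date in Mirtara District, 18 November 2023, is outside that window, so Mirtara District is on standard time at UTC−03:15.
15:00 UTC − 3h15m = 11:45 local.

11:45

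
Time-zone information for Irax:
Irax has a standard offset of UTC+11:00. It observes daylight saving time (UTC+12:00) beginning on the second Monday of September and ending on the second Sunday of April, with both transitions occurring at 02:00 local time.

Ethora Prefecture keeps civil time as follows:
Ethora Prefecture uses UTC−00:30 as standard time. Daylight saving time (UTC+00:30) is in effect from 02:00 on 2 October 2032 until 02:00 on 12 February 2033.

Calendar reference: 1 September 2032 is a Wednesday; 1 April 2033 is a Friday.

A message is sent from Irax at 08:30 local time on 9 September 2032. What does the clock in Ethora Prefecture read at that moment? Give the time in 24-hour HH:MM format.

1 September 2032 is a Wednesday, so the first Monday is September 6 and the second is September 13.
1 April 2033 is a Friday, so the first Sunday is April 3 and the second is April 10.
Daylight saving runs 13 September 2032 – 10 April 2033; 9 September 2032 is outside that window, so Irax is on standard time at UTC+11:00.
08:30 Irax − 11h = 21:30 UTC (rolling into the previous day, 8 September 2032).
At the standard offset (UTC−00:30), 21:30 UTC − 0h30m = 21:00 Ethora Prefecture standard time.
The standard-time date in Ethora Prefecture, 8 September 2032, is outside the daylight-saving period (2 October 2032 – 12 February 2033), so Ethora Prefecture is on standard time, UTC−00:30.
21:30 UTC − 0h30m = 21:00 Ethora Prefecture.

21:00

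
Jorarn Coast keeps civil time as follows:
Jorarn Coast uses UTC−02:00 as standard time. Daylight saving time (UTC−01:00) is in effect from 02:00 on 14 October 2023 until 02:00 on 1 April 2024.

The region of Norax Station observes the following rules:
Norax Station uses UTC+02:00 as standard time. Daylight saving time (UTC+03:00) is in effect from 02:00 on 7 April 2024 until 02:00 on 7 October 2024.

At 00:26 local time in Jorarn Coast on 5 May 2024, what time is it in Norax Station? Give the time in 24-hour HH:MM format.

05:26

5 May 2024 does not fall between 14 October 2023 and 1 April 2024, so daylight saving is not in effect and Jorarn Coast is at UTC−02:00.
00:26 Jorarn Coast + 2h = 02:26 UTC.
At the standard offset (UTC+02:00), 02:26 UTC + 2h = 04:26 Norax Station standard time.
Daylight saving runs 7 April – 7 October; the standard-time date in Norax Station, 5 May 2024, is inside that window, so Norax Station is at UTC+03:00.
02:26 UTC + 3h = 05:26 Norax Station.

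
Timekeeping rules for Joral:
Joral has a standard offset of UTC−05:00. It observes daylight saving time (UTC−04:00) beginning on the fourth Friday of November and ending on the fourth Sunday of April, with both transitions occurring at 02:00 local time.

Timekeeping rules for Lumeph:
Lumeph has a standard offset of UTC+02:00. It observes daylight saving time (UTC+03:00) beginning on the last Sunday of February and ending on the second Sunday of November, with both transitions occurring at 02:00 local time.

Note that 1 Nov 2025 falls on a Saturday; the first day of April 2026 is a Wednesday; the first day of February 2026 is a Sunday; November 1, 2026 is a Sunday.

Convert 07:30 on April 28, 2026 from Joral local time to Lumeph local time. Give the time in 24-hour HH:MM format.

1 November 2025 is a Saturday, so the first Friday is November 7 and the fourth is November 28.
1 April 2026 is a Wednesday, so the first Sunday is April 5 and the fourth is April 26.
Daylight saving runs 28 November 2025 – 26 April 2026; April 28, 2026 is outside that window, so Joral is on standard time at UTC−05:00.
07:30 Joral + 5h = 12:30 UTC.
1 February 2026 is a Sunday, so Sundays fall on 1, 8, 15, 22; the last is February 22.
1 November 2026 is a Sunday, so the first Sunday is November 1 and the second is November 8.
At the standard offset (UTC+02:00), 12:30 UTC + 2h = 14:30 Lumeph standard time.
The standard-time date in Lumeph, April 28, 2026, lies within the daylight-saving period (22 February – 8 November), so Lumeph is on daylight time, UTC+03:00.
12:30 UTC + 3h = 15:30 Lumeph.

15:30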